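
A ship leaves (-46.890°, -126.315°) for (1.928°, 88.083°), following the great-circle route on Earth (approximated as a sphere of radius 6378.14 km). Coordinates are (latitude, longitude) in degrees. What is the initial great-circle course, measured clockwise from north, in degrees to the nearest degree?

Δλ = -145.602° = -2.5412 rad.
y = sin Δλ · cos φ₂ = (-0.5649)(0.9994) = -0.5646
x = cos φ₁ sin φ₂ − sin φ₁ cos φ₂ cos Δλ = (0.6834)(0.0336) − (-0.7300)(0.9994)(-0.8251) = -0.5790
θ = atan2(y, x) = -135.72°; adding 360° gives 224°.

224°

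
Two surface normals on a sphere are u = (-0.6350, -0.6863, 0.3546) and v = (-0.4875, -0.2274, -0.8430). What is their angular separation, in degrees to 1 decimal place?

80.4°

u·v = 0.1667; |u| = 1.0000, |v| = 1.0000.
cos θ = (u·v)/(|u||v|) = 0.1667, so θ = 80.4°.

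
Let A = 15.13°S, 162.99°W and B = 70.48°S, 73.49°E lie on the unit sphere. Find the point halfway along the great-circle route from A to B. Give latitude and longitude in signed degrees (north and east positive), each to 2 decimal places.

-55.44°, 177.38°

Central angle δ = 1.5029 rad. Interpolating on the sphere with fraction f = 0.5:
P = [sin((1−f)δ)·A + sin(fδ)·B] / sin δ = 0.6843·A + 0.6843·B in Cartesian coordinates,
giving P = (-0.5667, 0.0260, -0.8235), i.e. latitude -55.44°, longitude 177.38°.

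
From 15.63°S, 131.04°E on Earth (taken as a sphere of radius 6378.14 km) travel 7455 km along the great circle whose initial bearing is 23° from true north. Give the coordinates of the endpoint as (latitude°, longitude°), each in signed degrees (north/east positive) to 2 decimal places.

45.27°, 161.77°

Angular distance δ = d/R = 7455/6378.14 = 1.16884 rad; initial bearing θ = 0.4014 rad.
sin φ₂ = sin φ₁ cos δ + cos φ₁ sin δ cos θ = (-0.2694)(0.3912) + (0.9630)(0.9203)(0.9205) = 0.7104, so φ₂ = 45.27°.
Δλ = atan2(sin θ sin δ cos φ₁, cos δ − sin φ₁ sin φ₂) = atan2(0.3463, 0.5826) = 30.726°.
λ₂ = 131.040° + 30.726° = 161.77°.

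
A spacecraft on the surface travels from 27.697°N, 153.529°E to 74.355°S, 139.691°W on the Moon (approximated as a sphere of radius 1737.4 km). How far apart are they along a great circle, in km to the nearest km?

With latitudes φ₁ = 27.697°, φ₂ = -74.355° and longitude difference Δλ = 66.780°:
cos c = sin φ₁ sin φ₂ + cos φ₁ cos φ₂ cos Δλ = (0.4648)(-0.9630) + (0.8854)(0.2697)(0.3943) = -0.35343,
so c = arccos(-0.35343) = 1.93204 rad.
Distance = R·c = 1737.4 × 1.9320 ≈ 3357 km.

3357 km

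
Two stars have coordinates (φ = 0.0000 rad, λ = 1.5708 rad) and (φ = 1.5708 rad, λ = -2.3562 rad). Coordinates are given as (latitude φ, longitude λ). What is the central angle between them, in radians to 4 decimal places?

With latitudes φ₁ = 0.000°, φ₂ = 90.000° and longitude difference Δλ = 134.999°:
cos c = sin φ₁ sin φ₂ + cos φ₁ cos φ₂ cos Δλ = (0.0000)(1.0000) + (1.0000)(-0.0000)(-0.7071) = 0.00000,
so c = arccos(0.00000) = 1.57079 rad.
So the angular separation is 1.5708 rad.

1.5708 rad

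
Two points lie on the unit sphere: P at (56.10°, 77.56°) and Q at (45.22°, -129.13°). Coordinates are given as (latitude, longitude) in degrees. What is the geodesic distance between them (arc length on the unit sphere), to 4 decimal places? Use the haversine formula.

1.3303

Let φ₁ = 0.9791 rad, φ₂ = 0.7892 rad, and Δλ = 2.6758 rad.
Haversine: a = sin²(Δφ/2) + cos φ₁ cos φ₂ sin²(Δλ/2) = 0.0090 + (0.5577)(0.7044)(0.9467) = 0.38093.
Central angle c = 2·arcsin(√a) = 1.33034 rad.
On the unit sphere the arc length equals the central angle: 1.3303.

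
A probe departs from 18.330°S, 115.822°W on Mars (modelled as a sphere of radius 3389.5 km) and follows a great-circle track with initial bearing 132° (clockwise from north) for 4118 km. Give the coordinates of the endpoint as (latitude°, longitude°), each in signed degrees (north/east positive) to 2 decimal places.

Angular distance δ = d/R = 4118/3389.5 = 1.21493 rad; initial bearing θ = 2.3038 rad.
sin φ₂ = sin φ₁ cos δ + cos φ₁ sin δ cos θ = (-0.3145)(0.3484) + (0.9493)(0.9373)(-0.6691) = -0.7050, so φ₂ = -44.83°.
Δλ = atan2(sin θ sin δ cos φ₁, cos δ − sin φ₁ sin φ₂) = atan2(0.6612, 0.1267) = 79.153°.
λ₂ = -115.822° + 79.153° = -36.67°.

-44.83°, -36.67°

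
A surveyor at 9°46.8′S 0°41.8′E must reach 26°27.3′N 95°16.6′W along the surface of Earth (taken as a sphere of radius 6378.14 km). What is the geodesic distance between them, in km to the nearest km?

Let φ₁ = -0.1707 rad, φ₂ = 0.4617 rad, and Δλ = -1.6751 rad.
Haversine: a = sin²(Δφ/2) + cos φ₁ cos φ₂ sin²(Δλ/2) = 0.0967 + (0.9855)(0.8953)(0.5520) = 0.58374.
Central angle c = 2·arcsin(√a) = 1.73908 rad.
Distance = R·c = 6378.14 × 1.7391 ≈ 11092 km.

11092 km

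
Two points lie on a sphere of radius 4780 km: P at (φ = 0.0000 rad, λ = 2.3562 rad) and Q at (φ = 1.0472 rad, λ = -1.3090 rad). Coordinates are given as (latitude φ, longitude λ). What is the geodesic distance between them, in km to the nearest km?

With latitudes φ₁ = 0.000°, φ₂ = 60.000° and longitude difference Δλ = 150.000°:
cos c = sin φ₁ sin φ₂ + cos φ₁ cos φ₂ cos Δλ = (0.0000)(0.8660) + (1.0000)(0.5000)(-0.8660) = -0.43301,
so c = arccos(-0.43301) = 2.01862 rad.
Distance = R·c = 4780 × 2.0186 ≈ 9649 km.

9649 km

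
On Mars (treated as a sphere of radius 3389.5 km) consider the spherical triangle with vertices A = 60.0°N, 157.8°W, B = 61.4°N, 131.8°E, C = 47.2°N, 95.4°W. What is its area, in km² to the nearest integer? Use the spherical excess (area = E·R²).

Side lengths (central angles): a = 1.1338, b = 0.6554, c = 0.5723 rad; semiperimeter s = 1.1807.
By l'Huilier's theorem, tan(E/4) = √[tan(s/2) tan((s−a)/2) tan((s−b)/2) tan((s−c)/2)], giving spherical excess E = 0.1457 rad.
Area = E·R² = 0.1457 × (3389.5)² ≈ 1674083 km².

1674083 km²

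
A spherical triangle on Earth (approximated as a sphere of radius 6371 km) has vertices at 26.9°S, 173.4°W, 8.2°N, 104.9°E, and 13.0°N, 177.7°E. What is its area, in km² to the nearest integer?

22014727 km²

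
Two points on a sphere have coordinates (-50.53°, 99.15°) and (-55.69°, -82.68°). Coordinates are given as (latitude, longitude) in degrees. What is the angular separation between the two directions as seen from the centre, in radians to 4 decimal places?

1.2875 rad

With latitudes φ₁ = -50.530°, φ₂ = -55.690° and longitude difference Δλ = 178.170°:
Haversine: a = sin²(Δφ/2) + cos φ₁ cos φ₂ sin²(Δλ/2) = 0.0020 + (0.6357)(0.5637)(0.9997) = 0.36025.
Central angle c = 2·arcsin(√a) = 1.28751 rad.
So the angular separation is 1.2875 rad.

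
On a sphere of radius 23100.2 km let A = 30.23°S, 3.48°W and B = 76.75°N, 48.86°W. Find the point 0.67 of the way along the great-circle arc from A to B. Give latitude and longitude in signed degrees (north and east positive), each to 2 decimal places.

42.84°, -16.69°

The central angle between A and B is δ = 1.9294 rad.
With f = 0.67, the slerp weights are sin((1−f)δ)/sin δ = 0.6349 and sin(fδ)/sin δ = 1.0269.
Weighted sum of the unit vectors: (0.6349)·(0.8624,-0.0524,-0.5035) + (1.0269)·(0.1508,-0.1726,0.9734) = (0.7024, -0.2106, 0.6799).
Converting back: φ = atan2(z, √(x²+y²)) = 42.84°, λ = atan2(y, x) = -16.69°.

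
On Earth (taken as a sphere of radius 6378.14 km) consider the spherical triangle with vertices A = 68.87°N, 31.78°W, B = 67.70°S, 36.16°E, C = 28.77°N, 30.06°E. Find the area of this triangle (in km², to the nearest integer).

32722698 km²

Side lengths (central angles): a = 1.6856, b = 0.9297, c = 2.5177 rad; semiperimeter s = 2.5665.
By l'Huilier's theorem, tan(E/4) = √[tan(s/2) tan((s−a)/2) tan((s−b)/2) tan((s−c)/2)], giving spherical excess E = 0.8044 rad.
Area = E·R² = 0.8044 × (6378.14)² ≈ 32722698 km².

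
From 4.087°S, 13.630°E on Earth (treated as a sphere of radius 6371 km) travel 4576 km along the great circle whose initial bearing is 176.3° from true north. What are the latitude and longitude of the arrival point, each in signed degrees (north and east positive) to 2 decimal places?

-45.13°, 17.08°

Angular distance δ = d/R = 4576/6371 = 0.71825 rad; initial bearing θ = 3.0770 rad.
sin φ₂ = sin φ₁ cos δ + cos φ₁ sin δ cos θ = (-0.0713)(0.7530) + (0.9975)(0.6581)(-0.9979) = -0.7087, so φ₂ = -45.13°.
Δλ = atan2(sin θ sin δ cos φ₁, cos δ − sin φ₁ sin φ₂) = atan2(0.0424, 0.7024) = 3.451°.
λ₂ = 13.630° + 3.451° = 17.08°.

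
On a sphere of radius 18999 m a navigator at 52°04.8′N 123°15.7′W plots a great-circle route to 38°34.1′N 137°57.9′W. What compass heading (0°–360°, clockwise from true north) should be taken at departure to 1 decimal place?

With φ₁ = 0.9090, φ₂ = 0.6731, Δλ = -0.2566 rad, the forward-azimuth formula gives
θ = atan2( sin Δλ cos φ₂ , cos φ₁ sin φ₂ − sin φ₁ cos φ₂ cos Δλ ) = atan2(-0.1984, -0.2134) = -137.09°.
Adding 360° brings this into [0°, 360°): 222.9°.

222.9°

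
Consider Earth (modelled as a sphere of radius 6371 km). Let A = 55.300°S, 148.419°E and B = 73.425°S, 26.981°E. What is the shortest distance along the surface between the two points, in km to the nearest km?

5038 km

Let φ₁ = -0.9652 rad, φ₂ = -1.2815 rad, and Δλ = -2.1195 rad.
cos c = sin φ₁ sin φ₂ + cos φ₁ cos φ₂ cos Δλ = (-0.8221)(-0.9584) + (0.5693)(0.2853)(-0.5216) = 0.70328,
so c = arccos(0.70328) = 0.79080 rad.
Distance = R·c = 6371 × 0.7908 ≈ 5038 km.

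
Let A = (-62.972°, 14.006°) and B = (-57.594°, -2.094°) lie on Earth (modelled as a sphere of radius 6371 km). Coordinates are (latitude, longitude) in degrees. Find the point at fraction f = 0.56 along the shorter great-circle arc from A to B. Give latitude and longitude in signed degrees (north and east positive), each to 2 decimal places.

-60.20°, 4.34°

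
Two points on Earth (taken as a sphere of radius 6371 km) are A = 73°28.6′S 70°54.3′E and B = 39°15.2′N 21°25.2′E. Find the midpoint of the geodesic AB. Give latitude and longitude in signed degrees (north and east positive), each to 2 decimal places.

-18.34°, 34.12°

Central angle δ = 2.0528 rad. Interpolating on the sphere with fraction f = 0.5:
P = [sin((1−f)δ)·A + sin(fδ)·B] / sin δ = 0.9654·A + 0.9654·B in Cartesian coordinates,
giving P = (0.7858, 0.5325, -0.3147), i.e. latitude -18.34°, longitude 34.12°.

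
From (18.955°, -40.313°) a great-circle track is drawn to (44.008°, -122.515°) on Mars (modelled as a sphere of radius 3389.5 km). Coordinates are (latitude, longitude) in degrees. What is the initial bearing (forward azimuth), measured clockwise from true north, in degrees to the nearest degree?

311°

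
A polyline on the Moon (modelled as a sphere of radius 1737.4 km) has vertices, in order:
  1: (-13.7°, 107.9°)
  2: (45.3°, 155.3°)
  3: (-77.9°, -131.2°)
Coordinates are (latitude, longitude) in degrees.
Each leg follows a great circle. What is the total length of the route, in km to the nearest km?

Leg 1→2: central angle 1.2722 rad, distance 2210.2 km.
Leg 2→3: central angle 2.2825 rad, distance 3965.6 km.
Total: 2210.2 + 3965.6 ≈ 6176 km.

6176 km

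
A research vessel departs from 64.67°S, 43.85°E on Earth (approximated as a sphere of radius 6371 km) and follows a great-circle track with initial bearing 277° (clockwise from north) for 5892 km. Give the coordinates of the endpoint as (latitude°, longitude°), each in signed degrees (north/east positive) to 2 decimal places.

Angular distance δ = d/R = 5892/6371 = 0.92482 rad; initial bearing θ = 4.8346 rad.
sin φ₂ = sin φ₁ cos δ + cos φ₁ sin δ cos θ = (-0.9039)(0.6020) + (0.4278)(0.7985)(0.1219) = -0.5025, so φ₂ = -30.16°.
Δλ = atan2(sin θ sin δ cos φ₁, cos δ − sin φ₁ sin φ₂) = atan2(-0.3391, 0.1478) = -66.446°.
λ₂ = 43.850° − 66.446° = -22.60°.

-30.16°, -22.60°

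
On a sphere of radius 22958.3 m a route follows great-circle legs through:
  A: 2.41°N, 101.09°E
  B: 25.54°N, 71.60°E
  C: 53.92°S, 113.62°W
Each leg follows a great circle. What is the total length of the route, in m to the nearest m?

75313 m

Leg A→B: central angle 0.6388 rad, distance 14665.4 m.
Leg B→C: central angle 2.6417 rad, distance 60647.8 m.
Total: 14665.4 + 60647.8 ≈ 75313 m.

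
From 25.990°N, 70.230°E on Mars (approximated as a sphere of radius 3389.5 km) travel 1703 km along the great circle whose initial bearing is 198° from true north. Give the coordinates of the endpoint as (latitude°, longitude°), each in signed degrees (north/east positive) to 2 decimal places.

Angular distance δ = d/R = 1703/3389.5 = 0.50243 rad; initial bearing θ = 3.4558 rad.
sin φ₂ = sin φ₁ cos δ + cos φ₁ sin δ cos θ = (0.4382)(0.8764) + (0.8989)(0.4816)(-0.9511) = -0.0276, so φ₂ = -1.58°.
Δλ = atan2(sin θ sin δ cos φ₁, cos δ − sin φ₁ sin φ₂) = atan2(-0.1338, 0.8885) = -8.561°.
λ₂ = 70.230° − 8.561° = 61.67°.

-1.58°, 61.67°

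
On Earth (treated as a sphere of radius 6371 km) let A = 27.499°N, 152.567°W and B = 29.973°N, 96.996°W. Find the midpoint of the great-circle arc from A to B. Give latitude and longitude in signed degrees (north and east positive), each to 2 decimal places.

Central angle δ = 0.8432 rad. Interpolating on the sphere with fraction f = 0.5:
P = [sin((1−f)δ)·A + sin(fδ)·B] / sin δ = 0.5480·A + 0.5480·B in Cartesian coordinates,
giving P = (-0.4892, -0.6951, 0.5268), i.e. latitude 31.79°, longitude -125.14°.

31.79°, -125.14°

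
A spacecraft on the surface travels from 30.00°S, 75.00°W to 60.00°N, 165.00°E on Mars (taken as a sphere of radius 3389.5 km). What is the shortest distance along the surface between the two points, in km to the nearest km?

Let φ₁ = -0.5236 rad, φ₂ = 1.0472 rad, and Δλ = -2.0944 rad.
cos c = sin φ₁ sin φ₂ + cos φ₁ cos φ₂ cos Δλ = (-0.5000)(0.8660) + (0.8660)(0.5000)(-0.5000) = -0.64952,
so c = arccos(-0.64952) = 2.27775 rad.
Distance = R·c = 3389.5 × 2.2777 ≈ 7720 km.

7720 km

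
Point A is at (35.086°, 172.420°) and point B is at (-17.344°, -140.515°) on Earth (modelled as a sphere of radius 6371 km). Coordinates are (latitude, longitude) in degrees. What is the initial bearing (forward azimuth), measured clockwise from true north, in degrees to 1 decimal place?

131.5°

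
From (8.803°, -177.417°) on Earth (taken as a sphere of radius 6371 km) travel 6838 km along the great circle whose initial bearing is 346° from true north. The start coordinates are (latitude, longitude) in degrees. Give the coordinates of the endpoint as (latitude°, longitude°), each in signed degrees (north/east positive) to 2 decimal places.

66.30°, 150.65°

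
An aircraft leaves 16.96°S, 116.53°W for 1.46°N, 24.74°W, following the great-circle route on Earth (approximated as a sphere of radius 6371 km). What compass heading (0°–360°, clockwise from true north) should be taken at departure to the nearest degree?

Δλ = 91.790° = 1.6020 rad.
y = sin Δλ · cos φ₂ = (0.9995)(0.9997) = 0.9992
x = cos φ₁ sin φ₂ − sin φ₁ cos φ₂ cos Δλ = (0.9565)(0.0255) − (-0.2917)(0.9997)(-0.0312) = 0.0153
θ = atan2(y, x) = 89.12°, so the bearing is 89°.

89°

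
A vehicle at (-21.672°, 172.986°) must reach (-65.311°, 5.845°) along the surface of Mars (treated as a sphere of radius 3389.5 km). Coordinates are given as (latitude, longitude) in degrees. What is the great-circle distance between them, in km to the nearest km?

5470 km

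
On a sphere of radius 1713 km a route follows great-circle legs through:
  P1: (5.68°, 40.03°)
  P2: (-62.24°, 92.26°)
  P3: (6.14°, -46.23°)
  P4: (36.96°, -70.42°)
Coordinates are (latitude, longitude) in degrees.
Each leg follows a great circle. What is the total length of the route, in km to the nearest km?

6960 km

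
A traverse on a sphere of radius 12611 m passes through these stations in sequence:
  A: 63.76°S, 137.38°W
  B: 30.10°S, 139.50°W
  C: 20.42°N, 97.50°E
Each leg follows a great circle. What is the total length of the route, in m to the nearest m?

35602 m

Leg A→B: central angle 0.5880 rad, distance 7414.6 m.
Leg B→C: central angle 2.2352 rad, distance 28187.7 m.
Total: 7414.6 + 28187.7 ≈ 35602 m.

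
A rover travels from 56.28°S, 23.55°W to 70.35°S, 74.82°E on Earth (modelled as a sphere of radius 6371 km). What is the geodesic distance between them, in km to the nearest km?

4545 km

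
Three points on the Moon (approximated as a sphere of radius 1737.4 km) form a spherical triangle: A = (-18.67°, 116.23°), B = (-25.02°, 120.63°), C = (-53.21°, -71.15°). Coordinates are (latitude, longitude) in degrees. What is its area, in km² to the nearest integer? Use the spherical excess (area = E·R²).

Side lengths (central angles): a = 1.7646, b = 1.8821, c = 0.1317 rad; semiperimeter s = 1.8892.
By l'Huilier's theorem, tan(E/4) = √[tan(s/2) tan((s−a)/2) tan((s−b)/2) tan((s−c)/2)], giving spherical excess E = 0.0769 rad.
Area = E·R² = 0.0769 × (1737.4)² ≈ 232021 km².

232021 km²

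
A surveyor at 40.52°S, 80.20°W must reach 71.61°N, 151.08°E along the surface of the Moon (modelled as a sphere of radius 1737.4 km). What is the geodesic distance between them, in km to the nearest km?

With latitudes φ₁ = -40.520°, φ₂ = 71.610° and longitude difference Δλ = -128.720°:
cos c = sin φ₁ sin φ₂ + cos φ₁ cos φ₂ cos Δλ = (-0.6497)(0.9489) + (0.7602)(0.3155)(-0.6255) = -0.76655,
so c = arccos(-0.76655) = 2.44424 rad.
Distance = R·c = 1737.4 × 2.4442 ≈ 4247 km.

4247 km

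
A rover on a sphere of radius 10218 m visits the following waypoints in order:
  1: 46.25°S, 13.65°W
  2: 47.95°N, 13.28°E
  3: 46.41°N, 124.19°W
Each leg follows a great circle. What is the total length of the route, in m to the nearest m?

31334 m

Leg 1→2: central angle 1.6946 rad, distance 17315.2 m.
Leg 2→3: central angle 1.3720 rad, distance 14018.8 m.
Total: 17315.2 + 14018.8 ≈ 31334 m.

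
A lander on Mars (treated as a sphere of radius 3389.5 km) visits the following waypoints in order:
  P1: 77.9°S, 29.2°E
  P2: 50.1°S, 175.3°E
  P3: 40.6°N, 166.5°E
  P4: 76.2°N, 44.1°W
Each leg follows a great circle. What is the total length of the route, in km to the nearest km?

Leg P1→P2: central angle 0.8782 rad, distance 2976.7 km.
Leg P2→P3: central angle 1.5887 rad, distance 5385.1 km.
Leg P3→P4: central angle 1.0746 rad, distance 3642.3 km.
Total: 2976.7 + 5385.1 + 3642.3 ≈ 12004 km.

12004 km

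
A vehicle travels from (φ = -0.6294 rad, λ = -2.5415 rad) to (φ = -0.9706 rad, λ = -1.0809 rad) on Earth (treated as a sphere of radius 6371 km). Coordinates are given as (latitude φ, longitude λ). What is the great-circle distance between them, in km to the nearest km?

6404 km

With latitudes φ₁ = -36.062°, φ₂ = -55.611° and longitude difference Δλ = 83.686°:
cos c = sin φ₁ sin φ₂ + cos φ₁ cos φ₂ cos Δλ = (-0.5887)(-0.8252) + (0.8084)(0.5648)(0.1100) = 0.53599,
so c = arccos(0.53599) = 1.00512 rad.
Distance = R·c = 6371 × 1.0051 ≈ 6404 km.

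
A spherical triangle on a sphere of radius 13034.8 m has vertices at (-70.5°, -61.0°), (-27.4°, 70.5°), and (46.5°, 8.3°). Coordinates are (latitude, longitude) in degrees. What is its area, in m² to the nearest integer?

Side lengths (central angles): a = 1.6196, b = 2.2175, c = 1.3311 rad; semiperimeter s = 2.5841.
By l'Huilier's theorem, tan(E/4) = √[tan(s/2) tan((s−a)/2) tan((s−b)/2) tan((s−c)/2)], giving spherical excess E = 1.8398 rad.
Area = E·R² = 1.8398 × (13034.8)² ≈ 312588560 m².

312588560 m²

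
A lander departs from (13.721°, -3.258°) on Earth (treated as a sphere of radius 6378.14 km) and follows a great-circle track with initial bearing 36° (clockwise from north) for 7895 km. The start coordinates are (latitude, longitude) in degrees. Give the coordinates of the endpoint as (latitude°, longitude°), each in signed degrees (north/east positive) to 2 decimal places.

Angular distance δ = d/R = 7895/6378.14 = 1.23782 rad; initial bearing θ = 0.6283 rad.
sin φ₂ = sin φ₁ cos δ + cos φ₁ sin δ cos θ = (0.2372)(0.3269) + (0.9715)(0.9451)(0.8090) = 0.8203, so φ₂ = 55.11°.
Δλ = atan2(sin θ sin δ cos φ₁, cos δ − sin φ₁ sin φ₂) = atan2(0.5396, 0.1323) = 76.226°.
λ₂ = -3.258° + 76.226° = 72.97°.

55.11°, 72.97°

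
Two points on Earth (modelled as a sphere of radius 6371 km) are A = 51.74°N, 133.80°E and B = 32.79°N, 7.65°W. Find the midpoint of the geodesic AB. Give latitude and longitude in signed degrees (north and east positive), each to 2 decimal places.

The central angle between A and B is δ = 1.5527 rad.
With f = 0.5, the slerp weights are sin((1−f)δ)/sin δ = 0.7008 and sin(fδ)/sin δ = 0.7008.
Weighted sum of the unit vectors: (0.7008)·(-0.4286,0.4469,0.7852) + (0.7008)·(0.8332,-0.1119,0.5416) = (0.2835, 0.2348, 0.9298).
Converting back: φ = atan2(z, √(x²+y²)) = 68.40°, λ = atan2(y, x) = 39.63°.

68.40°, 39.63°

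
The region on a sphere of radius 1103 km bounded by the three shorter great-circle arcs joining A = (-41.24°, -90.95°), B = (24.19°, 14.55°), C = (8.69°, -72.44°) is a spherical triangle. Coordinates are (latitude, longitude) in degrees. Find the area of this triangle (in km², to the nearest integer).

Side lengths (central angles): a = 1.4613, b = 0.9207, c = 2.0414 rad; semiperimeter s = 2.2117.
By l'Huilier's theorem, tan(E/4) = √[tan(s/2) tan((s−a)/2) tan((s−b)/2) tan((s−c)/2)], giving spherical excess E = 0.8840 rad.
Area = E·R² = 0.8840 × (1103)² ≈ 1075466 km².

1075466 km²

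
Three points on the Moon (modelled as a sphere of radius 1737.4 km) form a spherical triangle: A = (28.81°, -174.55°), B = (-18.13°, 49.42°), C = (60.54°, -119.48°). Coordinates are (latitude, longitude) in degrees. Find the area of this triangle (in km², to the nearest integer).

Side lengths (central angles): a = 2.3885, b = 0.8415, c = 2.4178 rad; semiperimeter s = 2.8239.
By l'Huilier's theorem, tan(E/4) = √[tan(s/2) tan((s−a)/2) tan((s−b)/2) tan((s−c)/2)], giving spherical excess E = 2.3308 rad.
Area = E·R² = 2.3308 × (1737.4)² ≈ 7035511 km².

7035511 km²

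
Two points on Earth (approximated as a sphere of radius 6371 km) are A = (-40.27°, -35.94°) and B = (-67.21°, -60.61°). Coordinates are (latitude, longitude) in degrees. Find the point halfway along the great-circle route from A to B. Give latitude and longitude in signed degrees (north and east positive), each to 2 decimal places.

Central angle δ = 0.5266 rad. Interpolating on the sphere with fraction f = 0.5:
P = [sin((1−f)δ)·A + sin(fδ)·B] / sin δ = 0.5178·A + 0.5178·B in Cartesian coordinates,
giving P = (0.4183, -0.4067, -0.8122), i.e. latitude -54.31°, longitude -44.19°.

-54.31°, -44.19°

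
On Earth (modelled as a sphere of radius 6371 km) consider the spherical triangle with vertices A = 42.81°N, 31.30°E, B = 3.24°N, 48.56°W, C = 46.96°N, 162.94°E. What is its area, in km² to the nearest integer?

Side lengths (central angles): a = 2.1409, b = 1.4061, c = 1.4026 rad; semiperimeter s = 2.4748.
By l'Huilier's theorem, tan(E/4) = √[tan(s/2) tan((s−a)/2) tan((s−b)/2) tan((s−c)/2)], giving spherical excess E = 1.5688 rad.
Area = E·R² = 1.5688 × (6371)² ≈ 63676323 km².

63676323 km²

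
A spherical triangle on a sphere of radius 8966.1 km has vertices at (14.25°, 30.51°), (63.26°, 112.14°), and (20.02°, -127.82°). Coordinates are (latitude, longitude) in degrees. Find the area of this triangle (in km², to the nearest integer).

115522063 km²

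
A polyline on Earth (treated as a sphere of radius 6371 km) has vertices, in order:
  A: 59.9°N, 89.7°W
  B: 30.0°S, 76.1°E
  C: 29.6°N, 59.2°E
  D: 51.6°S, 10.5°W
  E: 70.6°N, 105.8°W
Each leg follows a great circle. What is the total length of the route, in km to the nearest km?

Leg A→B: central angle 2.5937 rad, distance 16524.5 km.
Leg B→C: central angle 1.0775 rad, distance 6864.9 km.
Leg C→D: central angle 1.7719 rad, distance 11288.6 km.
Leg D→E: central angle 2.4314 rad, distance 15490.6 km.
Total: 16524.5 + 6864.9 + 11288.6 + 15490.6 ≈ 50169 km.

50169 km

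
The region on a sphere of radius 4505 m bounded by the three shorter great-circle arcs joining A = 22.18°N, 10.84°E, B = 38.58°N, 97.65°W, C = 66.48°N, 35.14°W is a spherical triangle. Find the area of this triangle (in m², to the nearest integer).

6224487 m²

Side lengths (central angles): a = 0.7730, b = 0.9236, c = 1.5649 rad; semiperimeter s = 1.6308.
By l'Huilier's theorem, tan(E/4) = √[tan(s/2) tan((s−a)/2) tan((s−b)/2) tan((s−c)/2)], giving spherical excess E = 0.3067 rad.
Area = E·R² = 0.3067 × (4505)² ≈ 6224487 m².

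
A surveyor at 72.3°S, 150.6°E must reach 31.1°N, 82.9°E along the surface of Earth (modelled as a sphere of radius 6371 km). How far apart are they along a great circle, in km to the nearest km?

With latitudes φ₁ = -72.300°, φ₂ = 31.100° and longitude difference Δλ = -67.700°:
cos c = sin φ₁ sin φ₂ + cos φ₁ cos φ₂ cos Δλ = (-0.9527)(0.5165) + (0.3040)(0.8563)(0.3795) = -0.39330,
so c = arccos(-0.39330) = 1.97501 rad.
Distance = R·c = 6371 × 1.9750 ≈ 12583 km.

12583 km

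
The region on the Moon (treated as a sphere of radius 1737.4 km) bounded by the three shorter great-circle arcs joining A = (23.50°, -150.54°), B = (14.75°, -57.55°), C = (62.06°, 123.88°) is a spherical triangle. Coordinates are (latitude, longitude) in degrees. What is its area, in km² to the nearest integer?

3812591 km²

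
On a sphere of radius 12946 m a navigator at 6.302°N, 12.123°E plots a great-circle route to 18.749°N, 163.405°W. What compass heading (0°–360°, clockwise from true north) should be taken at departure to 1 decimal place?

With φ₁ = 0.1100, φ₂ = 0.3272, Δλ = -3.0635 rad, the forward-azimuth formula gives
θ = atan2( sin Δλ cos φ₂ , cos φ₁ sin φ₂ − sin φ₁ cos φ₂ cos Δλ ) = atan2(-0.0738, 0.4231) = -9.90°.
Adding 360° brings this into [0°, 360°): 350.1°.

350.1°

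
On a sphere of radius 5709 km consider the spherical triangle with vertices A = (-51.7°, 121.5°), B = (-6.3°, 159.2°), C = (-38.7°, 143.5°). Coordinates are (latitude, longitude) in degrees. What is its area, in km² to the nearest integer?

997420 km²

Side lengths (central angles): a = 0.6174, b = 0.3507, c = 0.9600 rad; semiperimeter s = 0.9640.
By l'Huilier's theorem, tan(E/4) = √[tan(s/2) tan((s−a)/2) tan((s−b)/2) tan((s−c)/2)], giving spherical excess E = 0.0306 rad.
Area = E·R² = 0.0306 × (5709)² ≈ 997420 km².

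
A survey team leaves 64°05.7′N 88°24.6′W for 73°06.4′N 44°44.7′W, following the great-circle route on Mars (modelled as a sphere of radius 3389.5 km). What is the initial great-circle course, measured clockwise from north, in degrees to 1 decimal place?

41.2°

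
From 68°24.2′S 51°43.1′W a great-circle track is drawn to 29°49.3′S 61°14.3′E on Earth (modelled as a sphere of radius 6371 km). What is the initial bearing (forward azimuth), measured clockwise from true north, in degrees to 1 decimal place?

121.9°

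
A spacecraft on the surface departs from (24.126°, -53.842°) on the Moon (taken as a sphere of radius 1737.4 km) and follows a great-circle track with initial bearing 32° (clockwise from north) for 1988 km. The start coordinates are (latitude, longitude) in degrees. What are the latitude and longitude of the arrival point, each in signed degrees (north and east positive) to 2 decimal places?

60.90°, 28.83°

Angular distance δ = d/R = 1988/1737.4 = 1.14424 rad; initial bearing θ = 0.5585 rad.
sin φ₂ = sin φ₁ cos δ + cos φ₁ sin δ cos θ = (0.4087)(0.4137) + (0.9126)(0.9104)(0.8480) = 0.8737, so φ₂ = 60.90°.
Δλ = atan2(sin θ sin δ cos φ₁, cos δ − sin φ₁ sin φ₂) = atan2(0.4403, 0.0566) = 82.674°.
λ₂ = -53.842° + 82.674° = 28.83°.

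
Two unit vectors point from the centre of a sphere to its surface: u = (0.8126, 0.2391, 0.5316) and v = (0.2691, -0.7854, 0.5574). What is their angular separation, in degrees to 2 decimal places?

70.90°

u·v = 0.3272; |u| = 1.0000, |v| = 1.0000.
cos θ = (u·v)/(|u||v|) = 0.3272, so θ = 70.90°.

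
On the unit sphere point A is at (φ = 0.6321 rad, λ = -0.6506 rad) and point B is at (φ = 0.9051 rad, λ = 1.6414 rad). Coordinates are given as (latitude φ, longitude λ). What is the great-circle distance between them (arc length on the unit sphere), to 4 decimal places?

1.4347

With latitudes φ₁ = 36.217°, φ₂ = 51.858° and longitude difference Δλ = 131.322°:
Haversine: a = sin²(Δφ/2) + cos φ₁ cos φ₂ sin²(Δλ/2) = 0.0185 + (0.8068)(0.6176)(0.8301) = 0.43216.
Central angle c = 2·arcsin(√a) = 1.43470 rad.
On the unit sphere the arc length equals the central angle: 1.4347.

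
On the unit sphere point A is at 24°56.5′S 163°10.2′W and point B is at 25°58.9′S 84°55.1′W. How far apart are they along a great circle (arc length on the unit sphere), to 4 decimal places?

1.2125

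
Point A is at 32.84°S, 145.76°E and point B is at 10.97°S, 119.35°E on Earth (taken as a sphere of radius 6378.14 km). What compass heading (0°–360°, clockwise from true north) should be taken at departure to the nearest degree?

Δλ = -26.410° = -0.4609 rad.
y = sin Δλ · cos φ₂ = (-0.4448)(0.9817) = -0.4367
x = cos φ₁ sin φ₂ − sin φ₁ cos φ₂ cos Δλ = (0.8402)(-0.1903) − (-0.5423)(0.9817)(0.8956) = 0.3169
θ = atan2(y, x) = -54.03°; adding 360° gives 306°.

306°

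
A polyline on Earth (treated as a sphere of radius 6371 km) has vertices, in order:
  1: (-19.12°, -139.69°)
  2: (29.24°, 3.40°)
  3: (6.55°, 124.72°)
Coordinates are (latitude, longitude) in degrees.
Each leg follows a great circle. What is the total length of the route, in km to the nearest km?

Leg 1→2: central angle 2.5308 rad, distance 16123.9 km.
Leg 2→3: central angle 1.9768 rad, distance 12593.9 km.
Total: 16123.9 + 12593.9 ≈ 28718 km.

28718 km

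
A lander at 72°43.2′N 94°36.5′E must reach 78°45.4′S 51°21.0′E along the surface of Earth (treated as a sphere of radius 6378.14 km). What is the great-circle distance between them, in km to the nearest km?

17079 km

In radians: φ₁ = 1.2692, φ₂ = -1.3746, Δλ = -43.258° = -0.7550 rad.
cos c = sin φ₁ sin φ₂ + cos φ₁ cos φ₂ cos Δλ = (0.9549)(-0.9808) + (0.2970)(0.1950)(0.7283) = -0.89436,
so c = arccos(-0.89436) = 2.67780 rad.
Distance = R·c = 6378.14 × 2.6778 ≈ 17079 km.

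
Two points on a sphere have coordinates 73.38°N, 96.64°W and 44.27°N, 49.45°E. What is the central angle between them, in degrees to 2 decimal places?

With latitudes φ₁ = 73.380°, φ₂ = 44.270° and longitude difference Δλ = 146.090°:
Haversine: a = sin²(Δφ/2) + cos φ₁ cos φ₂ sin²(Δλ/2) = 0.0632 + (0.2860)(0.7161)(0.9150) = 0.25055.
Central angle c = 2·arcsin(√a) = 1.04846 rad.
So the angular separation is 60.07°.

60.07°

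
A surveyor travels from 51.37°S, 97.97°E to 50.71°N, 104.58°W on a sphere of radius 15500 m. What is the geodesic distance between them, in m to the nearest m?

Let φ₁ = -0.8966 rad, φ₂ = 0.8851 rad, and Δλ = 2.7480 rad.
cos c = sin φ₁ sin φ₂ + cos φ₁ cos φ₂ cos Δλ = (-0.7812)(0.7740) + (0.6243)(0.6332)(-0.9235) = -0.96971,
so c = arccos(-0.96971) = 2.89483 rad.
Distance = R·c = 15500 × 2.8948 ≈ 44870 m.

44870 m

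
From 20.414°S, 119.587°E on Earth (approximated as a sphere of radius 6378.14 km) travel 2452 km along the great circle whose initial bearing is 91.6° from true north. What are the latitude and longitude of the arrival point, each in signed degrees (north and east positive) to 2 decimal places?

-19.46°, 143.02°

Angular distance δ = d/R = 2452/6378.14 = 0.38444 rad; initial bearing θ = 1.5987 rad.
sin φ₂ = sin φ₁ cos δ + cos φ₁ sin δ cos θ = (-0.3488)(0.9270) + (0.9372)(0.3750)(-0.0279) = -0.3332, so φ₂ = -19.46°.
Δλ = atan2(sin θ sin δ cos φ₁, cos δ − sin φ₁ sin φ₂) = atan2(0.3513, 0.8108) = 23.429°.
λ₂ = 119.587° + 23.429° = 143.02°.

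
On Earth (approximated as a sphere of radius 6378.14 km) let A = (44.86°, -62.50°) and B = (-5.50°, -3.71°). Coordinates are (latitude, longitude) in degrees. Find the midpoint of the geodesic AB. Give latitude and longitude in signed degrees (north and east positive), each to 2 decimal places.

The central angle between A and B is δ = 1.2682 rad.
With f = 0.5, the slerp weights are sin((1−f)δ)/sin δ = 0.6207 and sin(fδ)/sin δ = 0.6207.
Weighted sum of the unit vectors: (0.6207)·(0.3273,-0.6287,0.7054) + (0.6207)·(0.9933,-0.0644,-0.0958) = (0.8196, -0.4302, 0.3783).
Converting back: φ = atan2(z, √(x²+y²)) = 22.23°, λ = atan2(y, x) = -27.69°.

22.23°, -27.69°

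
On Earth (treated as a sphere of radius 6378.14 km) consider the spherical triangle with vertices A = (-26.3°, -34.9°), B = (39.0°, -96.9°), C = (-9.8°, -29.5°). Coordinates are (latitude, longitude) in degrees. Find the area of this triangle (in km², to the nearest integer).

Side lengths (central angles): a = 1.3825, b = 0.3015, c = 1.5225 rad; semiperimeter s = 1.6033.
By l'Huilier's theorem, tan(E/4) = √[tan(s/2) tan((s−a)/2) tan((s−b)/2) tan((s−c)/2)], giving spherical excess E = 0.2371 rad.
Area = E·R² = 0.2371 × (6378.14)² ≈ 9644630 km².

9644630 km²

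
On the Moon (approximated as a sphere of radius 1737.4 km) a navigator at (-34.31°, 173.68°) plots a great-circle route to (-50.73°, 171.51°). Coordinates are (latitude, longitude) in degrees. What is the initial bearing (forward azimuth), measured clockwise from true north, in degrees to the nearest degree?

With φ₁ = -0.5988, φ₂ = -0.8854, Δλ = -0.0379 rad, the forward-azimuth formula gives
θ = atan2( sin Δλ cos φ₂ , cos φ₁ sin φ₂ − sin φ₁ cos φ₂ cos Δλ ) = atan2(-0.0240, -0.2829) = -175.16°.
Adding 360° brings this into [0°, 360°): 185°.

185°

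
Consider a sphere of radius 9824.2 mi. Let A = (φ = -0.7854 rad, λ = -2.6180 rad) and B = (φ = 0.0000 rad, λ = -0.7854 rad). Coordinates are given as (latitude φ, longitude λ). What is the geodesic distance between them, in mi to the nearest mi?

17240 mi

With latitudes φ₁ = -45.000°, φ₂ = 0.000° and longitude difference Δλ = 105.000°:
cos c = sin φ₁ sin φ₂ + cos φ₁ cos φ₂ cos Δλ = (-0.7071)(0.0000) + (0.7071)(1.0000)(-0.2588) = -0.18302,
so c = arccos(-0.18302) = 1.75485 rad.
Distance = R·c = 9824.2 × 1.7548 ≈ 17240 mi.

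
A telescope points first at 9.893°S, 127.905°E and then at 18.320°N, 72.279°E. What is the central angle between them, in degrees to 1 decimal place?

61.7°

With latitudes φ₁ = -9.893°, φ₂ = 18.320° and longitude difference Δλ = -55.626°:
cos c = sin φ₁ sin φ₂ + cos φ₁ cos φ₂ cos Δλ = (-0.1718)(0.3143) + (0.9851)(0.9493)(0.5646) = 0.47400,
so c = arccos(0.47400) = 1.07696 rad.
So the angular separation is 61.7°.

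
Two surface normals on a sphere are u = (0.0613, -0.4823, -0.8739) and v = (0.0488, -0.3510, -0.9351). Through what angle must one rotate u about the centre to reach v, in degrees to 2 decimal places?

8.34°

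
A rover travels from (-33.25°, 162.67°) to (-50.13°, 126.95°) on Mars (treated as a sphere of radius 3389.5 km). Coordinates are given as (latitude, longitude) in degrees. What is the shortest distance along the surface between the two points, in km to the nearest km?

With latitudes φ₁ = -33.250°, φ₂ = -50.130° and longitude difference Δλ = -35.720°:
cos c = sin φ₁ sin φ₂ + cos φ₁ cos φ₂ cos Δλ = (-0.5483)(-0.7675) + (0.8363)(0.6410)(0.8119) = 0.85606,
so c = arccos(0.85606) = 0.54319 rad.
Distance = R·c = 3389.5 × 0.5432 ≈ 1841 km.

1841 km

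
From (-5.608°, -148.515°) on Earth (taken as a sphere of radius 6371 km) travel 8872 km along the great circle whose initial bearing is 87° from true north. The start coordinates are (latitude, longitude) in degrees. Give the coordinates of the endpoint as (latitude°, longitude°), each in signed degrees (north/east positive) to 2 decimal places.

1.94°, -68.98°

Angular distance δ = d/R = 8872/6371 = 1.39256 rad; initial bearing θ = 1.5184 rad.
sin φ₂ = sin φ₁ cos δ + cos φ₁ sin δ cos θ = (-0.0977)(0.1773) + (0.9952)(0.9842)(0.0523) = 0.0339, so φ₂ = 1.94°.
Δλ = atan2(sin θ sin δ cos φ₁, cos δ − sin φ₁ sin φ₂) = atan2(0.9781, 0.1806) = 79.538°.
λ₂ = -148.515° + 79.538° = -68.98°.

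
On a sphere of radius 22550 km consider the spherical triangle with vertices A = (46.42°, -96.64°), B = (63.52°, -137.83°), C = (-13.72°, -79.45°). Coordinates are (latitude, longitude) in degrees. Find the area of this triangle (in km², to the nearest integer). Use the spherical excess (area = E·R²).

59362981 km²

Side lengths (central angles): a = 1.5560, b = 1.0838, c = 0.4955 rad; semiperimeter s = 1.5677.
By l'Huilier's theorem, tan(E/4) = √[tan(s/2) tan((s−a)/2) tan((s−b)/2) tan((s−c)/2)], giving spherical excess E = 0.1167 rad.
Area = E·R² = 0.1167 × (22550)² ≈ 59362981 km².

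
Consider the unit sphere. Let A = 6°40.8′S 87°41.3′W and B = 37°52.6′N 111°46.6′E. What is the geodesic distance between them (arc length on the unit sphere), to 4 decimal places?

2.5159

Let φ₁ = -0.1166 rad, φ₂ = 0.6611 rad, and Δλ = -2.8019 rad.
cos c = sin φ₁ sin φ₂ + cos φ₁ cos φ₂ cos Δλ = (-0.1163)(0.6140) + (0.9932)(0.7893)(-0.9428) = -0.81059,
so c = arccos(-0.81059) = 2.51595 rad.
On the unit sphere the arc length equals the central angle: 2.5159.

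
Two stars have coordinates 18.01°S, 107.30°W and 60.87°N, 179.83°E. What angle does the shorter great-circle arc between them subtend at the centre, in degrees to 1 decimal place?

With latitudes φ₁ = -18.010°, φ₂ = 60.870° and longitude difference Δλ = -72.870°:
cos c = sin φ₁ sin φ₂ + cos φ₁ cos φ₂ cos Δλ = (-0.3092)(0.8735) + (0.9510)(0.4868)(0.2945) = -0.13372,
so c = arccos(-0.13372) = 1.70492 rad.
So the angular separation is 97.7°.

97.7°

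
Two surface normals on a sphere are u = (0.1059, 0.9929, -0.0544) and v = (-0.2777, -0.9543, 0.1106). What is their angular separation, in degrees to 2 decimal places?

169.39°

u·v = -0.9829; |u| = 1.0000, |v| = 1.0000.
cos θ = (u·v)/(|u||v|) = -0.9829, so θ = 169.39°.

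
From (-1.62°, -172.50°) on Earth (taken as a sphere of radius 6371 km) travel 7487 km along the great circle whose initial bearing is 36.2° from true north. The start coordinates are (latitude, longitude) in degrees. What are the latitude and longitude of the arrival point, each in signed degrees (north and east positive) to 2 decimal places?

47.18°, -119.20°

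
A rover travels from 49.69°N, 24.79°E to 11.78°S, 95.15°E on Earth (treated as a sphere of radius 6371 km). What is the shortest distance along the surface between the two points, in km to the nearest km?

With latitudes φ₁ = 49.690°, φ₂ = -11.780° and longitude difference Δλ = 70.360°:
cos c = sin φ₁ sin φ₂ + cos φ₁ cos φ₂ cos Δλ = (0.7626)(-0.2042) + (0.6469)(0.9789)(0.3361) = 0.05718,
so c = arccos(0.05718) = 1.51359 rad.
Distance = R·c = 6371 × 1.5136 ≈ 9643 km.

9643 km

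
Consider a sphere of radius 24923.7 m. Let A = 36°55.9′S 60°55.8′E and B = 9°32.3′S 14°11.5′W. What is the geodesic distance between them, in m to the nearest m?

With latitudes φ₁ = -36.932°, φ₂ = -9.538° and longitude difference Δλ = -75.122°:
cos c = sin φ₁ sin φ₂ + cos φ₁ cos φ₂ cos Δλ = (-0.6009)(-0.1657) + (0.7994)(0.9862)(0.2568) = 0.30198,
so c = arccos(0.30198) = 1.26403 rad.
Distance = R·c = 24923.7 × 1.2640 ≈ 31504 m.

31504 m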